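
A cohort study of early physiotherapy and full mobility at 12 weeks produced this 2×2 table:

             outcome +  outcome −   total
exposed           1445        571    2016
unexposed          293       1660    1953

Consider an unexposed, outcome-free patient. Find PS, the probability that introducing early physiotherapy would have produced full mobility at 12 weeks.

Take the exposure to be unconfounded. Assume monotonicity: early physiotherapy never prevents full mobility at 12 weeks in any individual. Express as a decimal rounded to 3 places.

PS ≈ 0.667

p₁ = P(outcome | exposed) = 1445/2016 = 0.71677
p₀ = P(outcome | unexposed) = 293/1953 = 0.15003
Under exogeneity and monotonicity, PS = (p₁ − p₀) / (1 − p₀).
PS = (0.71677 − 0.15003) / (1 − 0.15003) = 0.56674 / 0.84997 ≈ 0.6668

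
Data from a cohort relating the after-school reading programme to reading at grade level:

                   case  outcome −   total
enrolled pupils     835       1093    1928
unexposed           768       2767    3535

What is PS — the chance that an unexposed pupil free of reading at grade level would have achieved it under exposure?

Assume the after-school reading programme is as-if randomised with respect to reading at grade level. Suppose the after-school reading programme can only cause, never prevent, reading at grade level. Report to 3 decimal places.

PS ≈ 0.276

p₁ = P(outcome | exposed) = 835/1928 = 0.43309
p₀ = P(outcome | unexposed) = 768/3535 = 0.21726
Under exogeneity and monotonicity, PS = (p₁ − p₀) / (1 − p₀).
PS = (0.43309 − 0.21726) / (1 − 0.21726) = 0.21584 / 0.78274 ≈ 0.2757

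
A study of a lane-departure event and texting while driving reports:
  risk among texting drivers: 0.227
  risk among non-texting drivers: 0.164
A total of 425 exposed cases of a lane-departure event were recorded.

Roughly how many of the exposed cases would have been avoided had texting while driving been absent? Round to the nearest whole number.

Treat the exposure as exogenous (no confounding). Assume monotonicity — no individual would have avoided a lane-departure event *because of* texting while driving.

Let p₁ = 0.227, p₀ = 0.164.
PN = (p₁ − p₀)/p₁ = (0.227 − 0.164) / 0.227 ≈ 0.27753.
Attributable cases ≈ PN × (exposed cases) = 0.27753 × 425 ≈ 117.95.

about 118 cases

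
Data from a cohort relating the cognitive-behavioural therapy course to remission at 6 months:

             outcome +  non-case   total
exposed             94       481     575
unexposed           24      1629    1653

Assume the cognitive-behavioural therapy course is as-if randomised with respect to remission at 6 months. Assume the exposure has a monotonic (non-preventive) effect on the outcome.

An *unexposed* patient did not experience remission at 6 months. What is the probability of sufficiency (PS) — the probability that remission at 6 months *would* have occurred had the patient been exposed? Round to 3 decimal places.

p₁ = P(outcome | exposed) = 94/575 = 0.16348
p₀ = P(outcome | unexposed) = 24/1653 = 0.014519
Under exogeneity and monotonicity, PS = (p₁ − p₀)/(1 − p₀).
PS = (0.16348 − 0.014519) / 0.98548 ≈ 0.1512

PS ≈ 0.151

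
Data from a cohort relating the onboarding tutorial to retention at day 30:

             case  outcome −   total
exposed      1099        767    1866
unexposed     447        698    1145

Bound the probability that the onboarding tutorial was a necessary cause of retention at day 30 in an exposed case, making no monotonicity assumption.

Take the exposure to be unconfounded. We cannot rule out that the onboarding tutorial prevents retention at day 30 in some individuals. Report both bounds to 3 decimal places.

0.337 ≤ PN ≤ 1.000

p₁ = P(outcome | exposed) = 1099/1866 = 0.58896
p₀ = P(outcome | unexposed) = 447/1145 = 0.39039
Under exogeneity alone the bounds on PN are max{0,(p₁−p₀)/p₁} ≤ PN ≤ min{1,(1−p₀)/p₁}.
  lower = (p₁ − p₀)/p₁ = 0.19857 / 0.58896 ≈ 0.3371
  upper = min{1, (1 − p₀)/p₁} = 0.60961 / 0.58896 ≈ 1.0351 → capped at 1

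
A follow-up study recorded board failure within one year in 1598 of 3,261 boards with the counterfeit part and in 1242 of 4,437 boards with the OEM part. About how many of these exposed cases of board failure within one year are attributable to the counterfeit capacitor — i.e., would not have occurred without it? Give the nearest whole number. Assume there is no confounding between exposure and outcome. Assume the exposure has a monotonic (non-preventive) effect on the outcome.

about 685 cases

p₁ = P(outcome | exposed) = 1598/3261 = 0.49003
p₀ = P(outcome | unexposed) = 1242/4437 = 0.27992
PN = (p₁ − p₀)/p₁ = (0.49003 − 0.27992) / 0.49003 ≈ 0.42878.
Attributable cases ≈ PN × (exposed cases) = 0.42878 × 1598 ≈ 685.18.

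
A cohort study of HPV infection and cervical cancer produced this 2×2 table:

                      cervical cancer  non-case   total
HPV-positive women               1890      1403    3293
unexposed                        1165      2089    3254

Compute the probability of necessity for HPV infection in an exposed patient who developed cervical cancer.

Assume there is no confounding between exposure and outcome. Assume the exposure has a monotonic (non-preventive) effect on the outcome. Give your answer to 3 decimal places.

PN ≈ 0.376

p₁ = P(outcome | exposed) = 1890/3293 = 0.57394
p₀ = P(outcome | unexposed) = 1165/3254 = 0.35802
Under exogeneity and monotonicity, PN = (p₁ − p₀)/p₁.
PN = (0.57394 − 0.35802) / 0.57394 ≈ 0.3762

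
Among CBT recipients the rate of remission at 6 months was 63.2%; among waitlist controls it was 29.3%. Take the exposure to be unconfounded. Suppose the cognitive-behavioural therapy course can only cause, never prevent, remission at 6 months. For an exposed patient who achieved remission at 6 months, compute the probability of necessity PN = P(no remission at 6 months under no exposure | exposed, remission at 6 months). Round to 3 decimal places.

p₁ = 0.632, p₀ = 0.293.
Under exogeneity and monotonicity, PN = (p₁ − p₀) / p₁.
PN = (0.632 − 0.293) / 0.632 = 0.339 / 0.632 ≈ 0.5364

PN ≈ 0.536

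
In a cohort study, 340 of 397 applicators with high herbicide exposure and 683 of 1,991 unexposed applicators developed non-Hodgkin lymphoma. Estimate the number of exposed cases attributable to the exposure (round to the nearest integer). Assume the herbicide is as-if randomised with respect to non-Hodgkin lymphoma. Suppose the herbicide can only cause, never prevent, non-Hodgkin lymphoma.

p₁ = P(outcome | exposed) = 340/397 = 0.85642
p₀ = P(outcome | unexposed) = 683/1991 = 0.34304
PN = (p₁ − p₀)/p₁ = (0.85642 − 0.34304) / 0.85642 ≈ 0.59945.
Attributable cases ≈ PN × (exposed cases) = 0.59945 × 340 ≈ 203.81.

about 204 cases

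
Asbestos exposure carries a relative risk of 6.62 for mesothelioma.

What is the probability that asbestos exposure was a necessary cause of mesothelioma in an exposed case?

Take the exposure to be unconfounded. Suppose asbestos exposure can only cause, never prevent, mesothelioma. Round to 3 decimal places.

PN ≈ 0.849

Under exogeneity and monotonicity, PN = (RR − 1) / RR = 1 − 1/RR.
PN = (6.62 − 1) / 6.62 = 5.62 / 6.62 ≈ 0.8489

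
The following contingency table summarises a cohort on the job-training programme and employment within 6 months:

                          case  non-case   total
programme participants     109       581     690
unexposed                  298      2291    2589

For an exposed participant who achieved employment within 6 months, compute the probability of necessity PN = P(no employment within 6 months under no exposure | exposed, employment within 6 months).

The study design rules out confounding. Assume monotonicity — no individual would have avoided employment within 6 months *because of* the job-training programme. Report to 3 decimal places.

PN ≈ 0.271

p₁ = P(outcome | exposed) = 109/690 = 0.15797
p₀ = P(outcome | unexposed) = 298/2589 = 0.1151
Under exogeneity and monotonicity, PN = (p₁ − p₀) / p₁.
PN = (0.15797 − 0.1151) / 0.15797 = 0.042869 / 0.15797 ≈ 0.2714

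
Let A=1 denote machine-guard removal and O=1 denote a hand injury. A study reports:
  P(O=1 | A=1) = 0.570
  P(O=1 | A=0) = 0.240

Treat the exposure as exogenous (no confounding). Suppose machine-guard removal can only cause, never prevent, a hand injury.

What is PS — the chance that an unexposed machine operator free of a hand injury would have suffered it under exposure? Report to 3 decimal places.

Let p₁ = 0.57, p₀ = 0.24.
Under exogeneity and monotonicity, PS = (p₁ − p₀) / (1 − p₀).
PS = (0.57 − 0.24) / (1 − 0.24) = 0.33 / 0.76 ≈ 0.4342

PS ≈ 0.434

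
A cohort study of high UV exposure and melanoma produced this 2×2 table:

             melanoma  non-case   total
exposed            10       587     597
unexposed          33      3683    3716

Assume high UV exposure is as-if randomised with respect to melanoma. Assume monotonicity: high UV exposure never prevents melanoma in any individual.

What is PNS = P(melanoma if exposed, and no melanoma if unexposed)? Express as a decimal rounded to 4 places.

PNS ≈ 0.0079

p₁ = P(outcome | exposed) = 10/597 = 0.01675
p₀ = P(outcome | unexposed) = 33/3716 = 0.0088805
Under exogeneity and monotonicity, PNS = p₁ − p₀.
PNS = 0.01675 − 0.0088805 = 0.0078699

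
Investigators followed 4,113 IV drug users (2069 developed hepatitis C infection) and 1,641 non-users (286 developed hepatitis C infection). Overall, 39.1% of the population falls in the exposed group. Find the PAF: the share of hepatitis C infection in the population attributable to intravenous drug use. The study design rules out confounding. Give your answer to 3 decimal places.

p₁ = P(outcome | exposed) = 2069/4113 = 0.50304
p₀ = P(outcome | unexposed) = 286/1641 = 0.17428
Overall risk P(Y=1) = π·p₁ + (1−π)·p₀ = 0.391×0.50304 + 0.609×0.17428 = 0.30283.
Under exogeneity, PAF = [P(Y=1) − p₀] / P(Y=1).
PAF = (0.30283 − 0.17428) / 0.30283 ≈ 0.4245

PAF ≈ 0.424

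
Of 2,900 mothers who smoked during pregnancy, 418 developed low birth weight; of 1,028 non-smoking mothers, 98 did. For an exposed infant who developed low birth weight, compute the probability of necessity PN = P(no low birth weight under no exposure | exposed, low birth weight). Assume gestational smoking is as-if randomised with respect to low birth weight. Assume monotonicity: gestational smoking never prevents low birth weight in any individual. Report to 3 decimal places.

p₁ = P(outcome | exposed) = 418/2900 = 0.14414
p₀ = P(outcome | unexposed) = 98/1028 = 0.095331
Under exogeneity and monotonicity, PN = (p₁ − p₀) / p₁.
PN = (0.14414 − 0.095331) / 0.14414 = 0.048807 / 0.14414 ≈ 0.3386

PN ≈ 0.339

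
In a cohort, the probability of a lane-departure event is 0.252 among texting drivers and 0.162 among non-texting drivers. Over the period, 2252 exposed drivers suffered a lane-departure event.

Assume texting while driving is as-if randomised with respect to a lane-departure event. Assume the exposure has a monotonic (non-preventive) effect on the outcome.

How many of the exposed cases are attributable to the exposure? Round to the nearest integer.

Let p₁ = 0.252, p₀ = 0.162.
PN = (p₁ − p₀)/p₁ = (0.252 − 0.162) / 0.252 ≈ 0.35714.
Attributable cases ≈ PN × (exposed cases) = 0.35714 × 2252 ≈ 804.29.

about 804 cases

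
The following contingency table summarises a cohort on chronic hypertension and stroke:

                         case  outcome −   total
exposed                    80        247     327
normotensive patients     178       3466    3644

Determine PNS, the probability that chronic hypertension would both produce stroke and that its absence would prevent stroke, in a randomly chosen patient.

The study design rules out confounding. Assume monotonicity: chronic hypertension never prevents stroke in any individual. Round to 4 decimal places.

PNS ≈ 0.1958

p₁ = P(outcome | exposed) = 80/327 = 0.24465
p₀ = P(outcome | unexposed) = 178/3644 = 0.048847
Under exogeneity and monotonicity, PNS = p₁ − p₀.
PNS = 0.24465 − 0.048847 = 0.1958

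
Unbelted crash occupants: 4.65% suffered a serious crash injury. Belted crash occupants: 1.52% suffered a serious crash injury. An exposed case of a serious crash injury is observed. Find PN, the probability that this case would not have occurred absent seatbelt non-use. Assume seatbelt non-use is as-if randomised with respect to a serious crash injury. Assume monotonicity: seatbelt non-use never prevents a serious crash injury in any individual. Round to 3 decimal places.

p₁ = 0.0465, p₀ = 0.0152.
Under exogeneity and monotonicity, PN = (p₁ − p₀) / p₁.
PN = (0.0465 − 0.0152) / 0.0465 = 0.0313 / 0.0465 ≈ 0.6731

PN ≈ 0.673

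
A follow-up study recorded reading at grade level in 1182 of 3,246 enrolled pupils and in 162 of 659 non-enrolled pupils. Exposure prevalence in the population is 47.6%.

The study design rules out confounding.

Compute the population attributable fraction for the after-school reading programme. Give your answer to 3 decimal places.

PAF ≈ 0.186

p₁ = P(outcome | exposed) = 1182/3246 = 0.36414
p₀ = P(outcome | unexposed) = 162/659 = 0.24583
Overall risk P(Y=1) = π·p₁ + (1−π)·p₀ = 0.476×0.36414 + 0.524×0.24583 = 0.30214.
Under exogeneity, PAF = [P(Y=1) − p₀] / P(Y=1).
PAF = (0.30214 − 0.24583) / 0.30214 ≈ 0.1864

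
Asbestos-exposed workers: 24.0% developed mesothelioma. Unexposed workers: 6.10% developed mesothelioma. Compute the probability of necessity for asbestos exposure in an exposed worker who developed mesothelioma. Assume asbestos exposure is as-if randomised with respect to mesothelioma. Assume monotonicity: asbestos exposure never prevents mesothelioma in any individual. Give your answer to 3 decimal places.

p₁ = 0.24, p₀ = 0.061.
Under exogeneity and monotonicity, PN = (p₁ − p₀) / p₁.
PN = (0.24 − 0.061) / 0.24 = 0.179 / 0.24 ≈ 0.7458

PN ≈ 0.746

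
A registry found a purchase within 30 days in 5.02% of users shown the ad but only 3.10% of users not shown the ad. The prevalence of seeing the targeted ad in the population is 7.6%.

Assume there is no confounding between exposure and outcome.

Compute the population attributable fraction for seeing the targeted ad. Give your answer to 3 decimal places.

PAF ≈ 0.045

p₁ = 0.0502, p₀ = 0.031.
Overall risk P(Y=1) = π·p₁ + (1−π)·p₀ = 0.076×0.0502 + 0.924×0.031 = 0.032459.
Under exogeneity, PAF = [P(Y=1) − p₀] / P(Y=1).
PAF = (0.032459 − 0.031) / 0.032459 ≈ 0.0450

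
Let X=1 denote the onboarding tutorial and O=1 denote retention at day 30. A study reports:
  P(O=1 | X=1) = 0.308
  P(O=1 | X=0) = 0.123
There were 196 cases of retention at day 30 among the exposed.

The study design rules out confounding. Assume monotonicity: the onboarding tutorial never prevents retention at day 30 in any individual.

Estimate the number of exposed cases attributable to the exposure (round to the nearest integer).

about 118 cases

Let p₁ = 0.308, p₀ = 0.123.
PN = (p₁ − p₀)/p₁ = (0.308 − 0.123) / 0.308 ≈ 0.60065.
Attributable cases ≈ PN × (exposed cases) = 0.60065 × 196 ≈ 117.73.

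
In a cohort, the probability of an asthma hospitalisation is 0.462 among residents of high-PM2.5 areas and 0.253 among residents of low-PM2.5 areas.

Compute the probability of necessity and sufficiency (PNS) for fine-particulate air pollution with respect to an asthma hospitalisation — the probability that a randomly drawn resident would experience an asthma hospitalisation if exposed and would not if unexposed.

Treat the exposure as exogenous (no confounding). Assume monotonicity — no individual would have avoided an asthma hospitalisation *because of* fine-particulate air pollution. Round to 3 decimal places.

PNS ≈ 0.209

Let p₁ = 0.462, p₀ = 0.253.
Under exogeneity and monotonicity, PNS = p₁ − p₀.
PNS = 0.462 − 0.253 = 0.209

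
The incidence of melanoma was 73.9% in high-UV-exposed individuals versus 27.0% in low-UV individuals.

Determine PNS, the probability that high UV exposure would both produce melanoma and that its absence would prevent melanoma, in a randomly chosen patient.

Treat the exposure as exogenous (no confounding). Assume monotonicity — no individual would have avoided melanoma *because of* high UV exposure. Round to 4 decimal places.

PNS ≈ 0.4690

p₁ = 0.739, p₀ = 0.27.
Under exogeneity and monotonicity, PNS = p₁ − p₀.
PNS = 0.739 − 0.27 = 0.469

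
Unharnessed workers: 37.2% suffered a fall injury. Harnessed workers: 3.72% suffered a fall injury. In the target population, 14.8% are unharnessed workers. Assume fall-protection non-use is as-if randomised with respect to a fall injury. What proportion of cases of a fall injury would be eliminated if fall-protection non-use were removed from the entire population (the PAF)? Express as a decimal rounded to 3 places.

p₁ = 0.372, p₀ = 0.0372.
Overall risk P(Y=1) = π·p₁ + (1−π)·p₀ = 0.148×0.372 + 0.852×0.0372 = 0.08675.
Under exogeneity, PAF = [P(Y=1) − p₀] / P(Y=1).
PAF = (0.08675 − 0.0372) / 0.08675 ≈ 0.5712

PAF ≈ 0.571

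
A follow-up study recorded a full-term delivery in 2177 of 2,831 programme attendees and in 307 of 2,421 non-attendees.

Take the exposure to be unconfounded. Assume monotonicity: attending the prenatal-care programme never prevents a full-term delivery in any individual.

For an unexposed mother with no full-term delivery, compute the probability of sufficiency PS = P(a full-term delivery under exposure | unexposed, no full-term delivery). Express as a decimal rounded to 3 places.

PS ≈ 0.735

p₁ = P(outcome | exposed) = 2177/2831 = 0.76899
p₀ = P(outcome | unexposed) = 307/2421 = 0.12681
Under exogeneity and monotonicity, PS = (p₁ − p₀) / (1 − p₀).
PS = (0.76899 − 0.12681) / (1 − 0.12681) = 0.64218 / 0.87319 ≈ 0.7354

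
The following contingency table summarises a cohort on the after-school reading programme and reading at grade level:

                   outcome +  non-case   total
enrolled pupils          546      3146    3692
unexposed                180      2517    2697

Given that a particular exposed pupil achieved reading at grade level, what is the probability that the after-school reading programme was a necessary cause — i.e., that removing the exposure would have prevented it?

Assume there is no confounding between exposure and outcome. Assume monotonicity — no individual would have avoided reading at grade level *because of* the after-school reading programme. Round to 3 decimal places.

PN ≈ 0.549

p₁ = P(outcome | exposed) = 546/3692 = 0.14789
p₀ = P(outcome | unexposed) = 180/2697 = 0.066741
Under exogeneity and monotonicity, PN = (p₁ − p₀) / p₁.
PN = (0.14789 − 0.066741) / 0.14789 = 0.081147 / 0.14789 ≈ 0.5487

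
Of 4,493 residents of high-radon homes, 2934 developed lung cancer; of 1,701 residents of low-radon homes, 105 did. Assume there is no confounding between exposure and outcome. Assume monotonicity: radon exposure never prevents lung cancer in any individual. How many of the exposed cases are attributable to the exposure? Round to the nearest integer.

about 2657 cases

p₁ = P(outcome | exposed) = 2934/4493 = 0.65302
p₀ = P(outcome | unexposed) = 105/1701 = 0.061728
PN = (p₁ − p₀)/p₁ = (0.65302 − 0.061728) / 0.65302 ≈ 0.90547.
Attributable cases ≈ PN × (exposed cases) = 0.90547 × 2934 ≈ 2656.65.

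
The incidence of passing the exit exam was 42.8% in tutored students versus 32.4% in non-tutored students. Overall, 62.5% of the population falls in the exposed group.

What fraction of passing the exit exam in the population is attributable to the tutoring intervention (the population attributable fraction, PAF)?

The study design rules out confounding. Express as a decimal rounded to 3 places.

p₁ = 0.428, p₀ = 0.324.
Overall risk P(Y=1) = π·p₁ + (1−π)·p₀ = 0.625×0.428 + 0.375×0.324 = 0.389.
Under exogeneity, PAF = [P(Y=1) − p₀] / P(Y=1).
PAF = (0.389 − 0.324) / 0.389 ≈ 0.1671

PAF ≈ 0.167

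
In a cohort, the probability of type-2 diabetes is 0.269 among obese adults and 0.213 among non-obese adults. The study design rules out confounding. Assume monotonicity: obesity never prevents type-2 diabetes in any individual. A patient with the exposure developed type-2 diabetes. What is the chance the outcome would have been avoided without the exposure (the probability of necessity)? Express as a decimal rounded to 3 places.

Let p₁ = 0.269, p₀ = 0.213.
Under exogeneity and monotonicity, PN = (p₁ − p₀) / p₁.
PN = (0.269 − 0.213) / 0.269 = 0.056 / 0.269 ≈ 0.2082

PN ≈ 0.208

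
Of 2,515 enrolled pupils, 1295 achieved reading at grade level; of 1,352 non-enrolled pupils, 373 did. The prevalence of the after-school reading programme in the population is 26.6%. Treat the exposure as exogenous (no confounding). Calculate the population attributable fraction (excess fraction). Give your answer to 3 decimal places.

p₁ = P(outcome | exposed) = 1295/2515 = 0.51491
p₀ = P(outcome | unexposed) = 373/1352 = 0.27589
Overall risk P(Y=1) = π·p₁ + (1−π)·p₀ = 0.266×0.51491 + 0.734×0.27589 = 0.33947.
Under exogeneity, PAF = [P(Y=1) − p₀] / P(Y=1).
PAF = (0.33947 − 0.27589) / 0.33947 ≈ 0.1873

PAF ≈ 0.187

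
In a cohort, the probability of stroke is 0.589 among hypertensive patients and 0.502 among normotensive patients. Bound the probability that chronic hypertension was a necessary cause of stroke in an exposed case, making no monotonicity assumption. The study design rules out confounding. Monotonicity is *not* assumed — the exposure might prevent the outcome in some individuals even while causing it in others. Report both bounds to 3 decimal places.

Let p₁ = 0.589, p₀ = 0.502.
Under exogeneity alone the bounds on PN are max{0,(p₁−p₀)/p₁} ≤ PN ≤ min{1,(1−p₀)/p₁}.
  lower = (p₁ − p₀)/p₁ = 0.087 / 0.589 ≈ 0.1477
  upper = min{1, (1 − p₀)/p₁} = 0.498 / 0.589 ≈ 0.8455

0.148 ≤ PN ≤ 0.846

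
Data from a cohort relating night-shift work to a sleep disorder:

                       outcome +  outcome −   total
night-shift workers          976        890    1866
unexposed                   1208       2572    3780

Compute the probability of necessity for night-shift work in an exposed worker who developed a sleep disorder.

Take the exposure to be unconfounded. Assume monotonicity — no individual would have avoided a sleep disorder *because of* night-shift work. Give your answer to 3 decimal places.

PN ≈ 0.389

p₁ = P(outcome | exposed) = 976/1866 = 0.52304
p₀ = P(outcome | unexposed) = 1208/3780 = 0.31958
Under exogeneity and monotonicity, PN = (p₁ − p₀)/p₁.
PN = (0.52304 − 0.31958) / 0.52304 ≈ 0.3890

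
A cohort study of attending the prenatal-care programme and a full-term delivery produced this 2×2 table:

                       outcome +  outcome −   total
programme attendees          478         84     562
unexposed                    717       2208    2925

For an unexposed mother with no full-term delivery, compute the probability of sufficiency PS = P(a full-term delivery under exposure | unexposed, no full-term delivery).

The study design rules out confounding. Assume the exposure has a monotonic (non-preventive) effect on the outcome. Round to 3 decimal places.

PS ≈ 0.802

p₁ = P(outcome | exposed) = 478/562 = 0.85053
p₀ = P(outcome | unexposed) = 717/2925 = 0.24513
Under exogeneity and monotonicity, PS = (p₁ − p₀) / (1 − p₀).
PS = (0.85053 − 0.24513) / (1 − 0.24513) = 0.60541 / 0.75487 ≈ 0.8020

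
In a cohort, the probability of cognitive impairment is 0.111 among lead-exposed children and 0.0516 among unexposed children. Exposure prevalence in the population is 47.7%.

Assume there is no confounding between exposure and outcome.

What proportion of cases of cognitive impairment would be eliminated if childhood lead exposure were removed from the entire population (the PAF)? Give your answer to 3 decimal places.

PAF ≈ 0.354

Let p₁ = 0.111, p₀ = 0.0516.
Overall risk P(Y=1) = π·p₁ + (1−π)·p₀ = 0.477×0.111 + 0.523×0.0516 = 0.079934.
Under exogeneity, PAF = [P(Y=1) − p₀] / P(Y=1).
PAF = (0.079934 − 0.0516) / 0.079934 ≈ 0.3545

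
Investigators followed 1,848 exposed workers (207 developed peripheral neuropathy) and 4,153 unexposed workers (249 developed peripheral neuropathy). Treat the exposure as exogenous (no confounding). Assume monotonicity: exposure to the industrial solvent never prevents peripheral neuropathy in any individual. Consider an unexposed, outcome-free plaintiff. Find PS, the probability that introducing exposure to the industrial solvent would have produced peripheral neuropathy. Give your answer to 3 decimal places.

p₁ = P(outcome | exposed) = 207/1848 = 0.11201
p₀ = P(outcome | unexposed) = 249/4153 = 0.059957
Under exogeneity and monotonicity, PS = (p₁ − p₀) / (1 − p₀).
PS = (0.11201 − 0.059957) / (1 − 0.059957) = 0.052056 / 0.94004 ≈ 0.0554

PS ≈ 0.055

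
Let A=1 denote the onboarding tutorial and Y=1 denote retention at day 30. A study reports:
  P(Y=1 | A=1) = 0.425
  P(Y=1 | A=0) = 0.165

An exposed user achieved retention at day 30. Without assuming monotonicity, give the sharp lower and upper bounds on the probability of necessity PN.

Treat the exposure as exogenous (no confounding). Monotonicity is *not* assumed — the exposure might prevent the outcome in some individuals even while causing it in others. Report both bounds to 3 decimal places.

Let p₁ = 0.425, p₀ = 0.165.
Under exogeneity alone the bounds on PN are max{0,(p₁−p₀)/p₁} ≤ PN ≤ min{1,(1−p₀)/p₁}.
  lower = (p₁ − p₀)/p₁ = 0.26 / 0.425 ≈ 0.6118
  upper = min{1, (1 − p₀)/p₁} = 0.835 / 0.425 ≈ 1.9647 → capped at 1

0.612 ≤ PN ≤ 1.000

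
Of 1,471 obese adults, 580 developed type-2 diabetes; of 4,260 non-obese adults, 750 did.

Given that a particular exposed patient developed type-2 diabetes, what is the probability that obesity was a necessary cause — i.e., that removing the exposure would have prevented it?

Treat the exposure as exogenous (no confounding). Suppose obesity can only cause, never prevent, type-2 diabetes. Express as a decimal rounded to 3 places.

PN ≈ 0.553

p₁ = P(outcome | exposed) = 580/1471 = 0.39429
p₀ = P(outcome | unexposed) = 750/4260 = 0.17606
Under exogeneity and monotonicity, PN = (p₁ − p₀) / p₁.
PN = (0.39429 − 0.17606) / 0.39429 = 0.21823 / 0.39429 ≈ 0.5535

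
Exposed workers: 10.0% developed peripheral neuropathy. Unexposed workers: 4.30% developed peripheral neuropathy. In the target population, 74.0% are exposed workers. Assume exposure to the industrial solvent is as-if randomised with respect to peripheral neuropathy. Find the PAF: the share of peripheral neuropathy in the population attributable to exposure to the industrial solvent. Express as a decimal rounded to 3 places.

PAF ≈ 0.495

p₁ = 0.1, p₀ = 0.043.
Overall risk P(Y=1) = π·p₁ + (1−π)·p₀ = 0.74×0.1 + 0.26×0.043 = 0.08518.
Under exogeneity, PAF = [P(Y=1) − p₀] / P(Y=1).
PAF = (0.08518 − 0.043) / 0.08518 ≈ 0.4952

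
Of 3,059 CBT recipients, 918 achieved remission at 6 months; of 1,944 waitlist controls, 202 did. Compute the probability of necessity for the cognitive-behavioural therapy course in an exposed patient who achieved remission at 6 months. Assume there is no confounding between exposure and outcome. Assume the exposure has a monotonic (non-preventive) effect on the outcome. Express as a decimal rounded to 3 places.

PN ≈ 0.654

p₁ = P(outcome | exposed) = 918/3059 = 0.3001
p₀ = P(outcome | unexposed) = 202/1944 = 0.10391
Under exogeneity and monotonicity, PN = (p₁ − p₀) / p₁.
PN = (0.3001 − 0.10391) / 0.3001 = 0.19619 / 0.3001 ≈ 0.6537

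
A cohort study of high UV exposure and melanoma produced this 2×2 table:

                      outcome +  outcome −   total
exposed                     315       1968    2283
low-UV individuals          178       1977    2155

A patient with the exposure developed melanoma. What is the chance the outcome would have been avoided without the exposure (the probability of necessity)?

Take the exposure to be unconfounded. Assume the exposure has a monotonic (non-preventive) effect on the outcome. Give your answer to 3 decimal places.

p₁ = P(outcome | exposed) = 315/2283 = 0.13798
p₀ = P(outcome | unexposed) = 178/2155 = 0.082599
Under exogeneity and monotonicity, PN = (p₁ − p₀) / p₁.
PN = (0.13798 − 0.082599) / 0.13798 = 0.055378 / 0.13798 ≈ 0.4014

PN ≈ 0.401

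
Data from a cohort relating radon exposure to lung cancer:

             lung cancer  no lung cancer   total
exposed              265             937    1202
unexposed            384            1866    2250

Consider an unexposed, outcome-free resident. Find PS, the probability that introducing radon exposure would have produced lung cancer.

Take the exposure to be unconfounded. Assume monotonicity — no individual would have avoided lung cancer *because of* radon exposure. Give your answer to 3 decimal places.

p₁ = P(outcome | exposed) = 265/1202 = 0.22047
p₀ = P(outcome | unexposed) = 384/2250 = 0.17067
Under exogeneity and monotonicity, PS = (p₁ − p₀) / (1 − p₀).
PS = (0.22047 − 0.17067) / (1 − 0.17067) = 0.049799 / 0.82933 ≈ 0.0600

PS ≈ 0.060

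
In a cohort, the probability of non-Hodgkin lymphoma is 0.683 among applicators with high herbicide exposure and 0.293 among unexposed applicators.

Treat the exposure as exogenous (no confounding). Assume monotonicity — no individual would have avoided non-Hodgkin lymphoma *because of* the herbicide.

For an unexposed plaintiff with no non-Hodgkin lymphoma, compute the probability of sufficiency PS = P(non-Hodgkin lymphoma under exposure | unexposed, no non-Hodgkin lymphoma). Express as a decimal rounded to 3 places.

PS ≈ 0.552

Let p₁ = 0.683, p₀ = 0.293.
Under exogeneity and monotonicity, PS = (p₁ − p₀) / (1 − p₀).
PS = (0.683 − 0.293) / (1 − 0.293) = 0.39 / 0.707 ≈ 0.5516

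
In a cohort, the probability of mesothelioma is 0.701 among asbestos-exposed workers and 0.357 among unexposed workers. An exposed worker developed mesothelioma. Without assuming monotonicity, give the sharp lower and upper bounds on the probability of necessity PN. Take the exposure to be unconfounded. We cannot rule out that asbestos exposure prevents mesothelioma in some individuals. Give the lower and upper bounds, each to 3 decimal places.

Let p₁ = 0.701, p₀ = 0.357.
Under exogeneity alone the bounds on PN are max{0,(p₁−p₀)/p₁} ≤ PN ≤ min{1,(1−p₀)/p₁}.
  lower = (p₁ − p₀)/p₁ = 0.344 / 0.701 ≈ 0.4907
  upper = min{1, (1 − p₀)/p₁} = 0.643 / 0.701 ≈ 0.9173

0.491 ≤ PN ≤ 0.917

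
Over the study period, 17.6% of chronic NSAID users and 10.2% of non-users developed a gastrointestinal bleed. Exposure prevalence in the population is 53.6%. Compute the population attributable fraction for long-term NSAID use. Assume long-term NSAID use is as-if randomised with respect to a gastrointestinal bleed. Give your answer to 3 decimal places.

p₁ = 0.176, p₀ = 0.102.
Overall risk P(Y=1) = π·p₁ + (1−π)·p₀ = 0.536×0.176 + 0.464×0.102 = 0.14166.
Under exogeneity, PAF = [P(Y=1) − p₀] / P(Y=1).
PAF = (0.14166 − 0.102) / 0.14166 ≈ 0.2800

PAF ≈ 0.280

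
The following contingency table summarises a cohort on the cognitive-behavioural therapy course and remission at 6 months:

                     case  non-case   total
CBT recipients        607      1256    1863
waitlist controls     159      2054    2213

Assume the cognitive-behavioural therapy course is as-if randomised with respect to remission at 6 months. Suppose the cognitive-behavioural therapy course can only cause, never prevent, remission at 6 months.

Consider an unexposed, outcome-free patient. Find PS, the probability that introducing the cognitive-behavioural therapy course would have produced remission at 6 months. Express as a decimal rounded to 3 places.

p₁ = P(outcome | exposed) = 607/1863 = 0.32582
p₀ = P(outcome | unexposed) = 159/2213 = 0.071848
Under exogeneity and monotonicity, PS = (p₁ − p₀)/(1 − p₀).
PS = (0.32582 − 0.071848) / 0.92815 ≈ 0.2736

PS ≈ 0.274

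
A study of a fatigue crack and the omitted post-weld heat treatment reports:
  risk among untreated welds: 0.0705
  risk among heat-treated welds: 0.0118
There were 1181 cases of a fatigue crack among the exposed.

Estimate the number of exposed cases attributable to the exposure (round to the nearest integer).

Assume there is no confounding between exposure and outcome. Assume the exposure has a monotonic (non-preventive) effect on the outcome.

about 983 cases

Let p₁ = 0.0705, p₀ = 0.0118.
PN = (p₁ − p₀)/p₁ = (0.0705 − 0.0118) / 0.0705 ≈ 0.83262.
Attributable cases ≈ PN × (exposed cases) = 0.83262 × 1181 ≈ 983.33.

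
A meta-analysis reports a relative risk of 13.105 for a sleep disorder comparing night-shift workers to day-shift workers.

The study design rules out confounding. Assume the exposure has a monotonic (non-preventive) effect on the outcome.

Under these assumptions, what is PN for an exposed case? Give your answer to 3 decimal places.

Under exogeneity and monotonicity, PN = (RR − 1) / RR = 1 − 1/RR.
PN = (13.105 − 1) / 13.105 = 12.11 / 13.105 ≈ 0.9237

PN ≈ 0.924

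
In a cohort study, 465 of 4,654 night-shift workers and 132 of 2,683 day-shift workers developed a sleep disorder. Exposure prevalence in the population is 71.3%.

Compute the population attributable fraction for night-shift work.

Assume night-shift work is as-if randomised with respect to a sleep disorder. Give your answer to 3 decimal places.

PAF ≈ 0.424

p₁ = P(outcome | exposed) = 465/4654 = 0.099914
p₀ = P(outcome | unexposed) = 132/2683 = 0.049199
Overall risk P(Y=1) = π·p₁ + (1−π)·p₀ = 0.713×0.099914 + 0.287×0.049199 = 0.085359.
Under exogeneity, PAF = [P(Y=1) − p₀] / P(Y=1).
PAF = (0.085359 − 0.049199) / 0.085359 ≈ 0.4236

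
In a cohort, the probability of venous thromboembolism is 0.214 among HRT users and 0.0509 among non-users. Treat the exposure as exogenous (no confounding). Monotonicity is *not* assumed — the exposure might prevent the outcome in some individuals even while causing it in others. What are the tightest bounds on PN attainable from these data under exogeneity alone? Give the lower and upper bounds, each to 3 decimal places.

Let p₁ = 0.214, p₀ = 0.0509.
Under exogeneity alone the bounds on PN are max{0,(p₁−p₀)/p₁} ≤ PN ≤ min{1,(1−p₀)/p₁}.
  lower = (p₁ − p₀)/p₁ = 0.1631 / 0.214 ≈ 0.7621
  upper = min{1, (1 − p₀)/p₁} = 0.9491 / 0.214 ≈ 4.4350 → capped at 1

0.762 ≤ PN ≤ 1.000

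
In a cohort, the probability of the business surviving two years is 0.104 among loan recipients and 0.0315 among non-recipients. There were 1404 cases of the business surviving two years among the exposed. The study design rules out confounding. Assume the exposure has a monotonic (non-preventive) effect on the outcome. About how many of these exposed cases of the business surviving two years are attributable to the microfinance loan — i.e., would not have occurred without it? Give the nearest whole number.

about 979 cases

Let p₁ = 0.104, p₀ = 0.0315.
PN = (p₁ − p₀)/p₁ = (0.104 − 0.0315) / 0.104 ≈ 0.69712.
Attributable cases ≈ PN × (exposed cases) = 0.69712 × 1404 ≈ 978.75.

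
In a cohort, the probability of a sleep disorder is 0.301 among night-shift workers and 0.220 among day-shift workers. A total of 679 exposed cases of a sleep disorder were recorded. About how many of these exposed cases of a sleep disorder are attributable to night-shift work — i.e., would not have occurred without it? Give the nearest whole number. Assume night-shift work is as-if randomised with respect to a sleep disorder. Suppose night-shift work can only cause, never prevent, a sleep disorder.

about 183 cases

Let p₁ = 0.301, p₀ = 0.22.
PN = (p₁ − p₀)/p₁ = (0.301 − 0.22) / 0.301 ≈ 0.26910.
Attributable cases ≈ PN × (exposed cases) = 0.26910 × 679 ≈ 182.72.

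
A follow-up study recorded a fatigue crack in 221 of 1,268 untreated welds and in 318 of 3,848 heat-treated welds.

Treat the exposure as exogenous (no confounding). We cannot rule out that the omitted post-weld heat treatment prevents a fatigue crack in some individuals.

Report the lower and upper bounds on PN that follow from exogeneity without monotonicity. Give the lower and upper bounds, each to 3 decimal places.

p₁ = P(outcome | exposed) = 221/1268 = 0.17429
p₀ = P(outcome | unexposed) = 318/3848 = 0.08264
Under exogeneity alone the bounds on PN are max{0,(p₁−p₀)/p₁} ≤ PN ≤ min{1,(1−p₀)/p₁}.
  lower = (p₁ − p₀)/p₁ = 0.09165 / 0.17429 ≈ 0.5258
  upper = min{1, (1 − p₀)/p₁} = 0.91736 / 0.17429 ≈ 5.2634 → capped at 1

0.526 ≤ PN ≤ 1.000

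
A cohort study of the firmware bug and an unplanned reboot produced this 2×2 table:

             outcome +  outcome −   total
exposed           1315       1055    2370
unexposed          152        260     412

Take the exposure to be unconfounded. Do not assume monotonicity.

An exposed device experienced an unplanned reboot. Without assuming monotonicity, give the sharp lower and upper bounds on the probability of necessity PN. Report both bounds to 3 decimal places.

p₁ = P(outcome | exposed) = 1315/2370 = 0.55485
p₀ = P(outcome | unexposed) = 152/412 = 0.36893
Under exogeneity alone the bounds on PN are max{0,(p₁−p₀)/p₁} ≤ PN ≤ min{1,(1−p₀)/p₁}.
  lower = (p₁ − p₀)/p₁ = 0.18592 / 0.55485 ≈ 0.3351
  upper = min{1, (1 − p₀)/p₁} = 0.63107 / 0.55485 ≈ 1.1374 → capped at 1

0.335 ≤ PN ≤ 1.000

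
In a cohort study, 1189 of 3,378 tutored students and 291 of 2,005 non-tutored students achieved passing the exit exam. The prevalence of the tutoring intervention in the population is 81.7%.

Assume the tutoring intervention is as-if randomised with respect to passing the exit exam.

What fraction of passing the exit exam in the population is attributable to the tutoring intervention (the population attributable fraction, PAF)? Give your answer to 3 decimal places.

PAF ≈ 0.538

p₁ = P(outcome | exposed) = 1189/3378 = 0.35198
p₀ = P(outcome | unexposed) = 291/2005 = 0.14514
Overall risk P(Y=1) = π·p₁ + (1−π)·p₀ = 0.817×0.35198 + 0.183×0.14514 = 0.31413.
Under exogeneity, PAF = [P(Y=1) − p₀] / P(Y=1).
PAF = (0.31413 − 0.14514) / 0.31413 ≈ 0.5380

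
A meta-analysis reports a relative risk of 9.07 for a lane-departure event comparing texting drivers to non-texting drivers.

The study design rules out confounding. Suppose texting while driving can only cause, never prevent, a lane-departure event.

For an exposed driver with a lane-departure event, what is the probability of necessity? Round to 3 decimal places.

Under exogeneity and monotonicity, PN = (RR − 1) / RR = 1 − 1/RR.
PN = (9.07 − 1) / 9.07 = 8.07 / 9.07 ≈ 0.8897

PN ≈ 0.890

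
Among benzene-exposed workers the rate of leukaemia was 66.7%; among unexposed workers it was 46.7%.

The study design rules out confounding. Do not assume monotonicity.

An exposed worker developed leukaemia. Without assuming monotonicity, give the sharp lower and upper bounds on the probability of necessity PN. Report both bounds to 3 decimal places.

0.300 ≤ PN ≤ 0.799

p₁ = 0.667, p₀ = 0.467.
Under exogeneity alone the bounds on PN are max{0,(p₁−p₀)/p₁} ≤ PN ≤ min{1,(1−p₀)/p₁}.
  lower = (p₁ − p₀)/p₁ = 0.2 / 0.667 ≈ 0.2999
  upper = min{1, (1 − p₀)/p₁} = 0.533 / 0.667 ≈ 0.7991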